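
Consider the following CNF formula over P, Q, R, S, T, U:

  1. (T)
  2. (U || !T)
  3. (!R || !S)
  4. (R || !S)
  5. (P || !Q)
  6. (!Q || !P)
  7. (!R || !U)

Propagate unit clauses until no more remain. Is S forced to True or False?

False

Unit clause (T) sets T = True.
From (!T || U) and T = True: U = True.
From (!R || !U) and U = True: R = False.
(R || !S): since R = False, the clause reduces to (!S). S = False.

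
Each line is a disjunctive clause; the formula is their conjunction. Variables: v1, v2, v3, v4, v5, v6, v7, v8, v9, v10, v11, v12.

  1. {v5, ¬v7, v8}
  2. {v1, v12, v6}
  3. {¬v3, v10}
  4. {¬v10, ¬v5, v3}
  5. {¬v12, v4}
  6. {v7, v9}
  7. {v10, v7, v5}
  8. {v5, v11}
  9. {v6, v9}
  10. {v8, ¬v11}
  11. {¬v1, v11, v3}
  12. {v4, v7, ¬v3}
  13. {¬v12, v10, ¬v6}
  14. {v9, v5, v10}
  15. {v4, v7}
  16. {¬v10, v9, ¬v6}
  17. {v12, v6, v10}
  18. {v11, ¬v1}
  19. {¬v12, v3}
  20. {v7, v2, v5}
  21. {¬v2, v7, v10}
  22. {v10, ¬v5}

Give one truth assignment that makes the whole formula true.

v1 = True, v2 = True, v3 = False, v4 = True, v5 = False, v6 = True, v7 = False, v8 = True, v9 = True, v10 = True, v11 = True, v12 = False

v4 occurs only positively in the remaining clauses — set v4 = True.
v8 occurs only positively in the remaining clauses — set v8 = True.
Set v1 = True and propagate.
  then v11 is forced to True.
Set v2 = True and propagate.
For the remaining variables, v3 = False, v5 = False, v6 = True, v7 = False, v9 = True, v10 = True, v12 = False works.
Every clause has at least one true literal under this assignment.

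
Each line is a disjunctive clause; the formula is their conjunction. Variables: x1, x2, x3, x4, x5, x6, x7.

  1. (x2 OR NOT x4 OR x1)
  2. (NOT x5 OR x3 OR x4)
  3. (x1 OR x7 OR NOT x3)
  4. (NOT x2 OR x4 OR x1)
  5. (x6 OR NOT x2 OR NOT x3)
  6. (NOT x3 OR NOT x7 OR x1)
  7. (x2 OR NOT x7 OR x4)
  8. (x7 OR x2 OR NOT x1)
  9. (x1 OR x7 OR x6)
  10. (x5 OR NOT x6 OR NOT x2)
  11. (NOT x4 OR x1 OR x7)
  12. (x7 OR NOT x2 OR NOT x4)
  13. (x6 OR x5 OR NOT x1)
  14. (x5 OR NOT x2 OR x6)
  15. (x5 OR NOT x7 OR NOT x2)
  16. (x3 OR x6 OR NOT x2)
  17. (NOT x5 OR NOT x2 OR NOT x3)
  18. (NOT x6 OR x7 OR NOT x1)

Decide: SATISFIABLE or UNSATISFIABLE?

Branch on x1: take x1 = True.
Try x2 = False.
  then x7 is forced to True.
  then x4 is forced to True.
Try x5 = True.
x3, x6 are now unconstrained; take x3 = True, x6 = False.
So x1 = T, x2 = F, x3 = T, x4 = T, x5 = T, x6 = F, x7 = T is a satisfying assignment.

SATISFIABLE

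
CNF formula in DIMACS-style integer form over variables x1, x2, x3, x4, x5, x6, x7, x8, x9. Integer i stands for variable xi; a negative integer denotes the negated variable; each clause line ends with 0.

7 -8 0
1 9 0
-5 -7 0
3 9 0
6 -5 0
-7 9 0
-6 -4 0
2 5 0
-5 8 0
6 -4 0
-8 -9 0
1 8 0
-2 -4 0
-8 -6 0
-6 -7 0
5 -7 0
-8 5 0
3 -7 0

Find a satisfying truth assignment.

x1 = T, x2 = T, x3 = T, x4 = F, x5 = F, x6 = T, x7 = F, x8 = F, x9 = F

Check each clause:
  1. {x7, ¬x8} — ¬x8 is true.
  2. {x1, x9} — x1 is true.
  3. {¬x5, ¬x7} — ¬x7 is true.
  4. {x3, x9} — x3 is true.
  5. {¬x5, x6} — ¬x5 is true.
  6. {¬x7, x9} — ¬x7 is true.
  7. {¬x4, ¬x6} — ¬x4 is true.
  8. {x5, x2} — x2 is true.
  9. {x8, ¬x5} — ¬x5 is true.
  10. {¬x4, x6} — ¬x4 is true.
  11. {¬x8, ¬x9} — ¬x8 is true.
  12. {x8, x1} — x1 is true.
  13. {¬x4, ¬x2} — ¬x4 is true.
  14. {¬x6, ¬x8} — ¬x8 is true.
  15. {¬x6, ¬x7} — ¬x7 is true.
  16. {¬x7, x5} — ¬x7 is true.
  17. {¬x8, x5} — ¬x8 is true.
  18. {x3, ¬x7} — ¬x7 is true.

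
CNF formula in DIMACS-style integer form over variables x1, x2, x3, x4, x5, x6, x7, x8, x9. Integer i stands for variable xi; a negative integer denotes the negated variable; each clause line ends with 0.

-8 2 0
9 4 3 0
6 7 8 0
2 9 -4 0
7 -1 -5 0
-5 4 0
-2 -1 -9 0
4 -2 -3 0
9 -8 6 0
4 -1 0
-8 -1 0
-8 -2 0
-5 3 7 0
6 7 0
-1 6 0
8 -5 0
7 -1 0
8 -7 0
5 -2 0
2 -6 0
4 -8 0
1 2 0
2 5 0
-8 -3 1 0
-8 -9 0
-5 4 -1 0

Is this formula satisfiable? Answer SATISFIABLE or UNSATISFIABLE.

x8 = True:
  propagation gives x2=True; an empty clause results — contradiction.
x8 = False:
  propagation gives x5=False, x7=False, x6=True, x1=False; an empty clause results — contradiction.
Every branch closes, so no satisfying assignment exists.

UNSATISFIABLE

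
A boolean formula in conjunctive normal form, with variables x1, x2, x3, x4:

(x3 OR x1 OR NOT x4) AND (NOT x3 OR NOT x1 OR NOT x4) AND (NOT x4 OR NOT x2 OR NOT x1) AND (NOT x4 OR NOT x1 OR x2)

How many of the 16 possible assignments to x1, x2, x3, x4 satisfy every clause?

Case analysis on x1 and x4:
  x1=T, x4=T: a clause becomes empty — 0.
  x1=T, x4=F: remaining (x2,x3) ∈ {(F,F); (F,T); (T,F); (T,T)} — 4.
  x1=F, x4=T: remaining (x2,x3) ∈ {(F,T); (T,T)} — 2.
  x1=F, x4=F: remaining (x2,x3) ∈ {(F,F); (F,T); (T,F); (T,T)} — 4.
Total: 0 + 4 + 2 + 4 = 10.

10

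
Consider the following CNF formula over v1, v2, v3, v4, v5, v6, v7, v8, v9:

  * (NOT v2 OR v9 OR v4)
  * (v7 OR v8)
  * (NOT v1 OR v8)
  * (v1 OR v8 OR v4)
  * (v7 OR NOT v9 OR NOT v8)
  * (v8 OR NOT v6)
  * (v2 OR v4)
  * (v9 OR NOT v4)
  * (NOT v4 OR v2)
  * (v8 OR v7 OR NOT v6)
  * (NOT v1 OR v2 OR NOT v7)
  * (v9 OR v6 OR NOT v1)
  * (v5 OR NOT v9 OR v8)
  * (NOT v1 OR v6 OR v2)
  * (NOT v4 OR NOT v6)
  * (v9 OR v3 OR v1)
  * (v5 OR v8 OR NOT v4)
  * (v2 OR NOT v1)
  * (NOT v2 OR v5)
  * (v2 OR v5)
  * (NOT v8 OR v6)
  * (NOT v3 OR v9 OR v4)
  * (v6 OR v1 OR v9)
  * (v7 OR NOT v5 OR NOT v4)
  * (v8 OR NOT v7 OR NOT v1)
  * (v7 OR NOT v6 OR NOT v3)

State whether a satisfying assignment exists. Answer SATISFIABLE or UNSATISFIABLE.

SATISFIABLE

Set v1 = False and propagate.
The remaining clauses are satisfied by v2 = True, v3 = False, v4 = True, v5 = True, v6 = False, v7 = True, v8 = False, v9 = True.
Every clause has at least one true literal under this assignment.
So v1 = 0, v2 = 1, v3 = 0, v4 = 1, v5 = 1, v6 = 0, v7 = 1, v8 = 0, v9 = 1 is a satisfying assignment.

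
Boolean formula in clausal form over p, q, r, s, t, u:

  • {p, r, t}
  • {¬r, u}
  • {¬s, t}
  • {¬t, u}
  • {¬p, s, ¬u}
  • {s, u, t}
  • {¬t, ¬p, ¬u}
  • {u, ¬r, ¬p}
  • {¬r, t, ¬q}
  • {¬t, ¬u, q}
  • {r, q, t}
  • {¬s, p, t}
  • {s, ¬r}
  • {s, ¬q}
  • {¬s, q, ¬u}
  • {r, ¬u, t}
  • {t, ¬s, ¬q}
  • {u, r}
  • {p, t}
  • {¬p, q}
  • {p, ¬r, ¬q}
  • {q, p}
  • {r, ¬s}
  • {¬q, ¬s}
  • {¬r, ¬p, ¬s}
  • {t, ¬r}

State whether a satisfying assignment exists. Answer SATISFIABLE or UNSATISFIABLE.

UNSATISFIABLE

t = True:
  propagation gives u=True, p=False, q=True, s=True; an empty clause results — contradiction.
t = False:
  propagation gives s=False, u=True, p=False; an empty clause results — contradiction.
Every branch closes, so no satisfying assignment exists.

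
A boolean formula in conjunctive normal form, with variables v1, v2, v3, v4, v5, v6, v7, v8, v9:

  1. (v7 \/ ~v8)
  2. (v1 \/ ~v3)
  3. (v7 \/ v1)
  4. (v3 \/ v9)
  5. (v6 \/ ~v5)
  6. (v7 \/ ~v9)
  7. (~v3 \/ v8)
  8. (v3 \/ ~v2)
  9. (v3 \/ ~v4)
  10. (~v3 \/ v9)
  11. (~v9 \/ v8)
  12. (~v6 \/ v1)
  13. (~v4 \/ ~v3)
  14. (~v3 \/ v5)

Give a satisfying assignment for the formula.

v1 = T, v2 = F, v3 = T, v4 = F, v5 = T, v6 = T, v7 = T, v8 = T, v9 = T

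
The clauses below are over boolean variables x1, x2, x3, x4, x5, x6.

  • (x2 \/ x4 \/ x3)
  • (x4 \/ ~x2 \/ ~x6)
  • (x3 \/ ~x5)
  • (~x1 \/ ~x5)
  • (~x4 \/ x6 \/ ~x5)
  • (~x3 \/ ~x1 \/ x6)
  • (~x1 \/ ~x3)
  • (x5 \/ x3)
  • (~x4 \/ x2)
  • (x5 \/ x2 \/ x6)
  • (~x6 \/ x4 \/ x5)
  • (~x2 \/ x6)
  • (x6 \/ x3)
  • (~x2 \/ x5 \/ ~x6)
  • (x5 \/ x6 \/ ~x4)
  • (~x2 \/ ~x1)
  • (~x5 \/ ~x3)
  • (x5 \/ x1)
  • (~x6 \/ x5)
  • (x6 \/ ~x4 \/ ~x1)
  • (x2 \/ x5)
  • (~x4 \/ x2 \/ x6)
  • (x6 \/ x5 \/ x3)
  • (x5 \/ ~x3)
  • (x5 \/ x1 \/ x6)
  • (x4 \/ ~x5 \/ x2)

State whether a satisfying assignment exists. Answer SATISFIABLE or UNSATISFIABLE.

UNSATISFIABLE

x5 = True:
  propagation gives x3=True; an empty clause results — contradiction.
x5 = False:
  propagation gives x3=True; an empty clause results — contradiction.
Every branch closes, so no satisfying assignment exists.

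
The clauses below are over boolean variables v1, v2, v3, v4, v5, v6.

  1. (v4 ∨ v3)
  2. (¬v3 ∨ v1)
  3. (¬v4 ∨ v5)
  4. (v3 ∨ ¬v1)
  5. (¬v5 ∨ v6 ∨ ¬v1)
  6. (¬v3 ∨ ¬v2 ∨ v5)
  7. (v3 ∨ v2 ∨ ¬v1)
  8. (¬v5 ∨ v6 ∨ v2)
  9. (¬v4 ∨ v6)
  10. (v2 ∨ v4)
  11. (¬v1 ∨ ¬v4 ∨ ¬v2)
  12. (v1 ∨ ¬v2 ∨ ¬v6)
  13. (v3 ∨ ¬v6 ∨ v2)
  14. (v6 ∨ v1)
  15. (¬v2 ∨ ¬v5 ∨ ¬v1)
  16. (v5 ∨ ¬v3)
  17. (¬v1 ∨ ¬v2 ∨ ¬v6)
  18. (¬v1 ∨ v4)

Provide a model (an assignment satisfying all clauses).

Branch on v1: take v1 = True.
  then v3 is forced to True.
  then v5 is forced to True.
  then v6 is forced to True.
  then v2 is forced to False.
  then v4 is forced to True.
Every clause has at least one true literal under this assignment.

v1=T, v2=F, v3=T, v4=T, v5=T, v6=T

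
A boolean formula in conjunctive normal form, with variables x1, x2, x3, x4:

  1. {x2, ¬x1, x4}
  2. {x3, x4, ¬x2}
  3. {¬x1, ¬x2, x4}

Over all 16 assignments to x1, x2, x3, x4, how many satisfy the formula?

11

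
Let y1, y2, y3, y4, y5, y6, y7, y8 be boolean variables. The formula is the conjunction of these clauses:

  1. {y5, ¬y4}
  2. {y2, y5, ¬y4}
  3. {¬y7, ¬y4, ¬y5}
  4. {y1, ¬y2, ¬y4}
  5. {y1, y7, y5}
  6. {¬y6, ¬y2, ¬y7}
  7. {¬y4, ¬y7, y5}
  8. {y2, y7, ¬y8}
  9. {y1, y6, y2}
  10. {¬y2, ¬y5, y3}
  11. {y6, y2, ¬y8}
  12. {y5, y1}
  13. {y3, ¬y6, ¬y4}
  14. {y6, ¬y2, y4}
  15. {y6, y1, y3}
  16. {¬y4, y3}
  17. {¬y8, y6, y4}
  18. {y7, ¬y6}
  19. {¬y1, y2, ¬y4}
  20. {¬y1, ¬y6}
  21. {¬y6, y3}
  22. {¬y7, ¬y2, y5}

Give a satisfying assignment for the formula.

y1=True, y2=False, y3=True, y4=False, y5=True, y6=False, y7=True, y8=False

Check each clause:
  1. {y5, ¬y4} — ¬y4 is true.
  2. {¬y4, y2, y5} — ¬y4 is true.
  3. {¬y7, ¬y5, ¬y4} — ¬y4 is true.
  4. {y1, ¬y2, ¬y4} — y1 is true.
  5. {y7, y5, y1} — y1 is true.
  6. {¬y7, ¬y6, ¬y2} — ¬y6 is true.
  7. {¬y7, ¬y4, y5} — ¬y4 is true.
  8. {y7, y2, ¬y8} — ¬y8 is true.
  9. {y2, y1, y6} — y1 is true.
  10. {¬y5, y3, ¬y2} — y3 is true.
  11. {y6, ¬y8, y2} — ¬y8 is true.
  12. {y5, y1} — y1 is true.
  13. {¬y4, y3, ¬y6} — ¬y6 is true.
  14. {y4, y6, ¬y2} — ¬y2 is true.
  15. {y6, y3, y1} — y1 is true.
  16. {¬y4, y3} — y3 is true.
  17. {¬y8, y4, y6} — ¬y8 is true.
  18. {y7, ¬y6} — ¬y6 is true.
  19. {¬y4, y2, ¬y1} — ¬y4 is true.
  20. {¬y6, ¬y1} — ¬y6 is true.
  21. {¬y6, y3} — ¬y6 is true.
  22. {y5, ¬y7, ¬y2} — y5 is true.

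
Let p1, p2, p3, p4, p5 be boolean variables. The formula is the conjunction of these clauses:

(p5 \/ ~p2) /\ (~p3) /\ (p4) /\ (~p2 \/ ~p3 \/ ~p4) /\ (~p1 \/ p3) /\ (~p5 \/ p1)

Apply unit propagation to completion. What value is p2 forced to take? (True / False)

Unit clause (~p3) sets p3 = False.
Unit clause (p4) sets p4 = True.
(p3 \/ ~p1): since p3 = False, the clause reduces to (~p1). p1 = False.
(p1 \/ ~p5): since p1 = False, the clause reduces to (~p5). p5 = False.
In (~p2 \/ p5), p5 is now false; ~p2 must hold, so p2 = False.

False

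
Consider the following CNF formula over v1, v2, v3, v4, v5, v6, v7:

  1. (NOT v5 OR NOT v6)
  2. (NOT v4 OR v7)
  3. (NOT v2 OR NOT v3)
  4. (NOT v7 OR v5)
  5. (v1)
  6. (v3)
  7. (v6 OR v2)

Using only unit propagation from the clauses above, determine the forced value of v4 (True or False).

False

Unit clause (v1) sets v1 = True.
(v3) stands alone — v3 = True.
(NOT v2 OR NOT v3): since v3 = True, the clause reduces to (NOT v2). v2 = False.
(v6 OR v2) with v2 = False leaves only v6, so v6 = True.
(NOT v5 OR NOT v6): since v6 = True, the clause reduces to (NOT v5). v5 = False.
From (NOT v7 OR v5) and v5 = False: v7 = False.
From (v7 OR NOT v4) and v7 = False: v4 = False.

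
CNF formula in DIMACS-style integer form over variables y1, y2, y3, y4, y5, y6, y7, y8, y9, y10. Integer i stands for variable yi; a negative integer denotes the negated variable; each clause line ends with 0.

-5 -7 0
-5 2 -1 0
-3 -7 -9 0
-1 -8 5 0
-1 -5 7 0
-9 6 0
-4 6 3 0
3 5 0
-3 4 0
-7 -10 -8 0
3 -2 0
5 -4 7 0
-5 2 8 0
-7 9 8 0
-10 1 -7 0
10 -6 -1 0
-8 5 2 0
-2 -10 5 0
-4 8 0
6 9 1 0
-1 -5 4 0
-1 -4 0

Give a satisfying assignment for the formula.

y1=F  y2=F  y3=F  y4=F  y5=T  y6=T  y7=F  y8=T  y9=T  y10=T

Check each clause:
  1. (NOT y5 OR NOT y7) — NOT y7 is true.
  2. (NOT y5 OR y2 OR NOT y1) — NOT y1 is true.
  3. (NOT y7 OR NOT y9 OR NOT y3) — NOT y7 is true.
  4. (NOT y8 OR NOT y1 OR y5) — y5 is true.
  5. (y7 OR NOT y1 OR NOT y5) — NOT y1 is true.
  6. (NOT y9 OR y6) — y6 is true.
  7. (y3 OR y6 OR NOT y4) — NOT y4 is true.
  8. (y3 OR y5) — y5 is true.
  9. (NOT y3 OR y4) — NOT y3 is true.
  10. (NOT y10 OR NOT y7 OR NOT y8) — NOT y7 is true.
  11. (NOT y2 OR y3) — NOT y2 is true.
  12. (y7 OR NOT y4 OR y5) — NOT y4 is true.
  13. (y8 OR NOT y5 OR y2) — y8 is true.
  14. (NOT y7 OR y9 OR y8) — y8 is true.
  15. (y1 OR NOT y10 OR NOT y7) — NOT y7 is true.
  16. (NOT y6 OR NOT y1 OR y10) — y10 is true.
  17. (y5 OR y2 OR NOT y8) — y5 is true.
  18. (NOT y2 OR NOT y10 OR y5) — y5 is true.
  19. (NOT y4 OR y8) — y8 is true.
  20. (y1 OR y9 OR y6) — y6 is true.
  21. (NOT y1 OR NOT y5 OR y4) — NOT y1 is true.
  22. (NOT y4 OR NOT y1) — NOT y4 is true.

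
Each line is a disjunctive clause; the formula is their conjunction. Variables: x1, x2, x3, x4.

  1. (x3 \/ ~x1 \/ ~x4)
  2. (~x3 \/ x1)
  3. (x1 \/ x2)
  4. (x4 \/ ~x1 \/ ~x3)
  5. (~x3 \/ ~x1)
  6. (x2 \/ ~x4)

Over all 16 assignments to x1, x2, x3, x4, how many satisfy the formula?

The models are:
  x1=0 x2=1 x3=0 x4=0
  x1=0 x2=1 x3=0 x4=1
  x1=1 x2=0 x3=0 x4=0
  x1=1 x2=1 x3=0 x4=0
That's 4 in total.

4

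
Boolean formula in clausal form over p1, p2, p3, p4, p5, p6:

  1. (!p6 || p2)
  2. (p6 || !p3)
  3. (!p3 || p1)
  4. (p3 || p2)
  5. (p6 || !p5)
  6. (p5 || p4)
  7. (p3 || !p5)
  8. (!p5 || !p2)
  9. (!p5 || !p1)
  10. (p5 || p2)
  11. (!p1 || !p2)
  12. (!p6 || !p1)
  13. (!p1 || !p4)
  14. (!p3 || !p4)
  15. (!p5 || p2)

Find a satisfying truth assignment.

p1=False, p2=True, p3=False, p4=True, p5=False, p6=True

Branch on p1: take p1 = False.
  then p3 is forced to False.
  then p2 is forced to True.
  then p5 is forced to False.
  then p4 is forced to True.
p6 is now unconstrained; take p6 = True.
Every clause has at least one true literal under this assignment.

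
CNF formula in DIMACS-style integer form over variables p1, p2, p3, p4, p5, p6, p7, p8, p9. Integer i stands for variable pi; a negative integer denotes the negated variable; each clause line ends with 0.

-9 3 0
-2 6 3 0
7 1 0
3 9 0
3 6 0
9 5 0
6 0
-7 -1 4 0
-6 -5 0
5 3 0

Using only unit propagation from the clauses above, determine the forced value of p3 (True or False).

True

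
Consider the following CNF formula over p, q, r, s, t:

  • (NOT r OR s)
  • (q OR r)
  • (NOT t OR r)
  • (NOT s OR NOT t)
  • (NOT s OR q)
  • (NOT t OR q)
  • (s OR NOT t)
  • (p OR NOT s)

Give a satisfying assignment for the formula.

p=True, q=True, r=False, s=True, t=False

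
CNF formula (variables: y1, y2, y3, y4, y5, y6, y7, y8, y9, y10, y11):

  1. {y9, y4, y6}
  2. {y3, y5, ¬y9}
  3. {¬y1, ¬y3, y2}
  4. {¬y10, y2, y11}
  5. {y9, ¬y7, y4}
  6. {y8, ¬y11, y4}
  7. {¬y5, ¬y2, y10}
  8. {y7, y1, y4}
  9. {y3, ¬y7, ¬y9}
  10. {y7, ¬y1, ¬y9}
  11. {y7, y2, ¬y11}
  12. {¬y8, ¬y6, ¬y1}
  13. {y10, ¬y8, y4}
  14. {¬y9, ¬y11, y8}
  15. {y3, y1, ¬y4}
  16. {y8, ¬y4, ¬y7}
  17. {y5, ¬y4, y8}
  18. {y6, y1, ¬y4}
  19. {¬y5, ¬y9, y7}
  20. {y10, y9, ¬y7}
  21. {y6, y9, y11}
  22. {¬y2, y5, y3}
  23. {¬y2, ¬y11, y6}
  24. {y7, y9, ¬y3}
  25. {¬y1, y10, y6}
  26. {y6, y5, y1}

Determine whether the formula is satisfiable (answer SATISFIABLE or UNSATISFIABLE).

Set y1 = False and propagate.
Branch on y2: take y2 = True.
Set y3 = True and propagate.
For the remaining variables, y4 = True, y5 = False, y6 = True, y7 = True, y8 = True, y9 = True, y10 = False, y11 = True works.
So y1 = False  y2 = True  y3 = True  y4 = True  y5 = False  y6 = True  y7 = True  y8 = True  y9 = True  y10 = False  y11 = True is a satisfying assignment.

SATISFIABLE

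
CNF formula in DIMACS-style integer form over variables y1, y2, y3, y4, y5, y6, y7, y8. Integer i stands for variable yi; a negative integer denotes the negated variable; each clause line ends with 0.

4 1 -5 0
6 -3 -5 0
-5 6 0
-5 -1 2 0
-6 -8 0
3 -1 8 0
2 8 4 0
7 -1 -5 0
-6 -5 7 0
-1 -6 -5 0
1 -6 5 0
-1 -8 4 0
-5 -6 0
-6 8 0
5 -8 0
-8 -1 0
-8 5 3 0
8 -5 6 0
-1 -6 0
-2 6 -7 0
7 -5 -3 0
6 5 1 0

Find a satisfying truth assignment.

y1=T, y2=F, y3=T, y4=T, y5=F, y6=F, y7=T, y8=F

Pure literal: y4 appears only positively; assign y4 = True.
Branch on y1: take y1 = True.
  then y8 is forced to False.
  then y3 is forced to True.
  then y6 is forced to False.
  then y5 is forced to False.
The remaining clauses are satisfied by y2 = False, y7 = True.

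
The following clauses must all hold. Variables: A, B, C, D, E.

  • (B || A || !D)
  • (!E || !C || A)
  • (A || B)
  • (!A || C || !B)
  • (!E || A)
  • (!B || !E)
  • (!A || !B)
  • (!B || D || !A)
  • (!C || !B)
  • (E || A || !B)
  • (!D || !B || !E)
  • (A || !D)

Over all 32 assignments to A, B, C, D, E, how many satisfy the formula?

8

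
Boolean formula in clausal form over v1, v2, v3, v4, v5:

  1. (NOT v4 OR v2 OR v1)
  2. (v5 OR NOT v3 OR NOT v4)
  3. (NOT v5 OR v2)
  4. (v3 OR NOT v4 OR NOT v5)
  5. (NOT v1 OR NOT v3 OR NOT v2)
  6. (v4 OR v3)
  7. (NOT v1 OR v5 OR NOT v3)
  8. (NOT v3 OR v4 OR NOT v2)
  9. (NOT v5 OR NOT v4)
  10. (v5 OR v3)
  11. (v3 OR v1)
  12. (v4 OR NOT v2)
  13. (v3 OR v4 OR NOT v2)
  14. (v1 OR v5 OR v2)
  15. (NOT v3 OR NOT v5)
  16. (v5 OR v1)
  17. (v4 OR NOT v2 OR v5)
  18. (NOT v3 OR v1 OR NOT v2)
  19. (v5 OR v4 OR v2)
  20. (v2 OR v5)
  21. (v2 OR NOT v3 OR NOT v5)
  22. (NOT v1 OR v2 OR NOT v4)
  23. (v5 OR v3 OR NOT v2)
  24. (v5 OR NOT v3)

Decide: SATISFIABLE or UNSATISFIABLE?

UNSATISFIABLE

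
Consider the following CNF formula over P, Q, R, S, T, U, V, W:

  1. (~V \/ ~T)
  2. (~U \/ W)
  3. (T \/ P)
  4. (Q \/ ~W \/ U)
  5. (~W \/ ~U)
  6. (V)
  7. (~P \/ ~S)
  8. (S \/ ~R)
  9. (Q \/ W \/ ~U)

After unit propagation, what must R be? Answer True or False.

False

Unit clause (V) sets V = True.
In (~T \/ ~V), ~V is now false; ~T must hold, so T = False.
In (T \/ P), T is now false; P must hold, so P = True.
(~P \/ ~S): since P = True, the clause reduces to (~S). S = False.
(~R \/ S) with S = False leaves only ~R, so R = False.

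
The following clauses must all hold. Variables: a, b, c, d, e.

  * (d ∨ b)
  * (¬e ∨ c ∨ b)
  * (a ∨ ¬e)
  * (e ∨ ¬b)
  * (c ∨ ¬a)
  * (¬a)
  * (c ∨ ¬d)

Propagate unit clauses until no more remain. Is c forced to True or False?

True

(¬a) is a unit clause: a = False.
(¬e ∨ a): since a = False, the clause reduces to (¬e). e = False.
(¬b ∨ e): since e = False, the clause reduces to (¬b). b = False.
From (b ∨ d) and b = False: d = True.
(¬d ∨ c): since d = True, the clause reduces to (c). c = True.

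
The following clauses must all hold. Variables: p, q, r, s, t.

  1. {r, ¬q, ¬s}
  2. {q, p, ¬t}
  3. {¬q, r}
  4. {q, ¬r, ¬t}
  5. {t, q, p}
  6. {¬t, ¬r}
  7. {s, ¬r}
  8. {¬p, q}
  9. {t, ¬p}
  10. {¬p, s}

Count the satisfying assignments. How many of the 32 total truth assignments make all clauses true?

1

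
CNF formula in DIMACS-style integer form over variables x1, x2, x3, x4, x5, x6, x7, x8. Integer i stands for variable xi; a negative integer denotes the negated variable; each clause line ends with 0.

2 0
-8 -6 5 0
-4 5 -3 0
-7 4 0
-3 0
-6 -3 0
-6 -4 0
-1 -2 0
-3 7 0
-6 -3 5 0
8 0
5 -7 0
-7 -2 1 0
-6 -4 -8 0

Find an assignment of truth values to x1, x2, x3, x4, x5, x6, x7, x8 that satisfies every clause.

x1 = F, x2 = T, x3 = F, x4 = F, x5 = F, x6 = F, x7 = F, x8 = T

(x2) is a unit clause, so x2 = True.
The clause (NOT x3) is unit: x3 must be False.
Unit propagation: (NOT x1) forces x1 = False.
Unit propagation: (x8) forces x8 = True.
The clause (NOT x7) is unit: x7 must be False.
Pure literal: x4 appears only negated; assign x4 = False.
Pure literal: x6 appears only negated; assign x6 = False.
x5 is now unconstrained; take x5 = False.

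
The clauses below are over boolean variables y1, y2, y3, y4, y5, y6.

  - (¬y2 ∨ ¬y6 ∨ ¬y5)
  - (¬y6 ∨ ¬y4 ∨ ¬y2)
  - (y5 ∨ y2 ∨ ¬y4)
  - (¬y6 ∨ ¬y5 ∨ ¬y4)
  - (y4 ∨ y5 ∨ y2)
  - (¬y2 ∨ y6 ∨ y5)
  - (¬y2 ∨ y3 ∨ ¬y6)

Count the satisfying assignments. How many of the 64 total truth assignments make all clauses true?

Split on y2, then y5.
  y2=1, y5=1: forces y6=0; y1, y3, y4 free → 2^3 = 8.
  y2=1, y5=0: remaining (y1,y3,y4,y6) ∈ {(0,1,0,1); (1,1,0,1)} — 2.
  y2=0, y5=1: y1, y3 free; 3 ways for (y4,y6) × 2^2 = 12.
  y2=0, y5=0: a clause becomes empty — 0.
Total: 8 + 2 + 12 + 0 = 22.

22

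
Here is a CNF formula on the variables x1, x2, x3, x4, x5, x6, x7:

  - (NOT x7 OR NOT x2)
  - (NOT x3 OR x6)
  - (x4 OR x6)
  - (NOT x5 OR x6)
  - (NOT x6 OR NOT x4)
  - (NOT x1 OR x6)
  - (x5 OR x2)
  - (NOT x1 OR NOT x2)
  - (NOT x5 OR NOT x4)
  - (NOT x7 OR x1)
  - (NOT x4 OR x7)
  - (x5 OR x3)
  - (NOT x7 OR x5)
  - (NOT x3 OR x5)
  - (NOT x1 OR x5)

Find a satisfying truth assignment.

Try x1 = True.
  then x6 is forced to True.
  then x4 is forced to False.
  then x2 is forced to False.
  then x5 is forced to True.
x3, x7 are now unconstrained; take x3 = True, x7 = True.
Every clause has at least one true literal under this assignment.
Check each clause:
  1. (NOT x2 OR NOT x7) — NOT x2 is true.
  2. (NOT x3 OR x6) — x6 is true.
  3. (x4 OR x6) — x6 is true.
  4. (NOT x5 OR x6) — x6 is true.
  5. (NOT x4 OR NOT x6) — NOT x4 is true.
  6. (NOT x1 OR x6) — x6 is true.
  7. (x5 OR x2) — x5 is true.
  8. (NOT x2 OR NOT x1) — NOT x2 is true.
  9. (NOT x4 OR NOT x5) — NOT x4 is true.
  10. (x1 OR NOT x7) — x1 is true.
  11. (x7 OR NOT x4) — NOT x4 is true.
  12. (x5 OR x3) — x3 is true.
  13. (x5 OR NOT x7) — x5 is true.
  14. (NOT x3 OR x5) — x5 is true.
  15. (x5 OR NOT x1) — x5 is true.

x1=T  x2=F  x3=T  x4=F  x5=T  x6=T  x7=T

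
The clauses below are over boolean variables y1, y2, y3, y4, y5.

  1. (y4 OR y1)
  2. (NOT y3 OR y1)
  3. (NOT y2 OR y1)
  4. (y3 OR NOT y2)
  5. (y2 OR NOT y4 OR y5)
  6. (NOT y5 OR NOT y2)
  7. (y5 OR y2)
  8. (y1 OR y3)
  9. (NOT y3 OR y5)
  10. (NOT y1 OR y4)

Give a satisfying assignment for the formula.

Branch on y1: take y1 = True.
  then y4 is forced to True.
For the remaining variables, y2 = False, y3 = False, y5 = True works.

y1 = True, y2 = False, y3 = False, y4 = True, y5 = True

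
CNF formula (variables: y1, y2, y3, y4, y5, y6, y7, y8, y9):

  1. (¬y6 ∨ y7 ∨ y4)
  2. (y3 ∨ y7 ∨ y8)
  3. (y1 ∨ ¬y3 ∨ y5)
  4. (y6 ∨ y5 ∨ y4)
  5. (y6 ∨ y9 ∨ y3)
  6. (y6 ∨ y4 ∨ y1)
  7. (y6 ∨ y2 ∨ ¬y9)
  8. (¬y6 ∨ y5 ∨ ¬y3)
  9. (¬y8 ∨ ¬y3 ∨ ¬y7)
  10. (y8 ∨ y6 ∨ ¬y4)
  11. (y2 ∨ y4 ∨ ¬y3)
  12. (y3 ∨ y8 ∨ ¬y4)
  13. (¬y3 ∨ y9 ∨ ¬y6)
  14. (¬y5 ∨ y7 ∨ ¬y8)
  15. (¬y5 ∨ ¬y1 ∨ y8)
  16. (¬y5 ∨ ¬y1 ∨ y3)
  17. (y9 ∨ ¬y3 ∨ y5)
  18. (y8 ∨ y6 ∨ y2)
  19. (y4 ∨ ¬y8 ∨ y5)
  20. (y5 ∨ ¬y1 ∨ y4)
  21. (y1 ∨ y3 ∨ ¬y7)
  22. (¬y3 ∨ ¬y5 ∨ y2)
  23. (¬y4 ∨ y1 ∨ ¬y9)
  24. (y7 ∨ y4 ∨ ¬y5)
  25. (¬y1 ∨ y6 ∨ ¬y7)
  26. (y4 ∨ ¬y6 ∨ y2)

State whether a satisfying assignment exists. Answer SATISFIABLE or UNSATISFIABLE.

Try y1 = True.
Try y2 = False.
Branch on y3: take y3 = False.
  then y5 is forced to False.
  then y4 is forced to True.
  then y8 is forced to True.
For the remaining variables, y6 = True, y7 = True, y9 = True works.
So y1=True  y2=False  y3=False  y4=True  y5=False  y6=True  y7=True  y8=True  y9=True is a satisfying assignment.

SATISFIABLE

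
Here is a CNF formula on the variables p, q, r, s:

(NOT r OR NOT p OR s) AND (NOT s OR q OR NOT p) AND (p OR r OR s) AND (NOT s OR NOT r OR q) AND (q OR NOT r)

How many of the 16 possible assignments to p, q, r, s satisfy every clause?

8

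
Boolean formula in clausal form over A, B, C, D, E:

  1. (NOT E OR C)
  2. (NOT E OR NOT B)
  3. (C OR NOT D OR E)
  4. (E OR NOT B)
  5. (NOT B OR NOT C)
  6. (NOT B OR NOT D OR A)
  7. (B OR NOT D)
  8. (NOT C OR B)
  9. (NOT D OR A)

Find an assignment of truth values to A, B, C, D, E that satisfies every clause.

A=False, B=False, C=False, D=False, E=False

Check each clause:
  1. (NOT E OR C) — NOT E is true.
  2. (NOT E OR NOT B) — NOT E is true.
  3. (NOT D OR E OR C) — NOT D is true.
  4. (NOT B OR E) — NOT B is true.
  5. (NOT B OR NOT C) — NOT C is true.
  6. (NOT D OR A OR NOT B) — NOT D is true.
  7. (B OR NOT D) — NOT D is true.
  8. (NOT C OR B) — NOT C is true.
  9. (NOT D OR A) — NOT D is true.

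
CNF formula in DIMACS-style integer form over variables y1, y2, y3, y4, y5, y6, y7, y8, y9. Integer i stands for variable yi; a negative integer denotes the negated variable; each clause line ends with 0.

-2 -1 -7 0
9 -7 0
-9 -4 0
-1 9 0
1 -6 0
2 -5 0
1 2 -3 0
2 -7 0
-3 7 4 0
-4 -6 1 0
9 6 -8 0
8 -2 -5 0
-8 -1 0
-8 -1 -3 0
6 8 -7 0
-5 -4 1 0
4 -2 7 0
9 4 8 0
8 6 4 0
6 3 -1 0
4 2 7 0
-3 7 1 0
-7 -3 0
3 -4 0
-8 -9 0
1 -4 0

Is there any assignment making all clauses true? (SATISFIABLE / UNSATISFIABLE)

y1 = True:
  y2 = True:
    propagation gives y7=False; an empty clause results — contradiction.
  y2 = False:
    propagation gives y5=False, y7=False; an empty clause results — contradiction.
y1 = False:
  propagation gives y6=False, y4=False, y8=True, y9=True; an empty clause results — contradiction.
Every branch closes, so no satisfying assignment exists.

UNSATISFIABLE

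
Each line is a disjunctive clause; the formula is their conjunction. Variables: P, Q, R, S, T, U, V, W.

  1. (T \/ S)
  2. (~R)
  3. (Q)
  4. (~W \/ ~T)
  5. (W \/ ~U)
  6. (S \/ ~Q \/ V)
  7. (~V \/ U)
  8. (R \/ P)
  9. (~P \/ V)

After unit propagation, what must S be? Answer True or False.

True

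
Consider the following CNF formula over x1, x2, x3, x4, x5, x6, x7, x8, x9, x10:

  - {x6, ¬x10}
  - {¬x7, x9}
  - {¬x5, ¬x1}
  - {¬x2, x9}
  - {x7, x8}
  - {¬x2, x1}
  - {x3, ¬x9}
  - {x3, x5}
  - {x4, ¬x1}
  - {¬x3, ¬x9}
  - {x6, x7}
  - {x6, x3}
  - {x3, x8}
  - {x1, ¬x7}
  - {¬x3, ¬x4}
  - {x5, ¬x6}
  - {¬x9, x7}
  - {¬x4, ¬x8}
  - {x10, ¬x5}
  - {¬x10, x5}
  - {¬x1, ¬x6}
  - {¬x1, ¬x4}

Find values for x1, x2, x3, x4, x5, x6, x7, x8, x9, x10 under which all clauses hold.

x1=False, x2=False, x3=True, x4=False, x5=True, x6=True, x7=False, x8=True, x9=False, x10=True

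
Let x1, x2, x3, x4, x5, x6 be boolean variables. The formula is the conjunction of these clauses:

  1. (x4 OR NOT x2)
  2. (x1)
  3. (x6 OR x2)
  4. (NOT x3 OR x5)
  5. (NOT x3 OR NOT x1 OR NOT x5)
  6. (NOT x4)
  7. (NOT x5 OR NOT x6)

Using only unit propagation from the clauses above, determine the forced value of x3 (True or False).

False

Unit clause (x1) sets x1 = True.
Unit clause (NOT x4) sets x4 = False.
From (x4 OR NOT x2) and x4 = False: x2 = False.
In (x6 OR x2), x2 is now false; x6 must hold, so x6 = True.
From (NOT x6 OR NOT x5) and x6 = True: x5 = False.
(NOT x3 OR x5) with x5 = False leaves only NOT x3, so x3 = False.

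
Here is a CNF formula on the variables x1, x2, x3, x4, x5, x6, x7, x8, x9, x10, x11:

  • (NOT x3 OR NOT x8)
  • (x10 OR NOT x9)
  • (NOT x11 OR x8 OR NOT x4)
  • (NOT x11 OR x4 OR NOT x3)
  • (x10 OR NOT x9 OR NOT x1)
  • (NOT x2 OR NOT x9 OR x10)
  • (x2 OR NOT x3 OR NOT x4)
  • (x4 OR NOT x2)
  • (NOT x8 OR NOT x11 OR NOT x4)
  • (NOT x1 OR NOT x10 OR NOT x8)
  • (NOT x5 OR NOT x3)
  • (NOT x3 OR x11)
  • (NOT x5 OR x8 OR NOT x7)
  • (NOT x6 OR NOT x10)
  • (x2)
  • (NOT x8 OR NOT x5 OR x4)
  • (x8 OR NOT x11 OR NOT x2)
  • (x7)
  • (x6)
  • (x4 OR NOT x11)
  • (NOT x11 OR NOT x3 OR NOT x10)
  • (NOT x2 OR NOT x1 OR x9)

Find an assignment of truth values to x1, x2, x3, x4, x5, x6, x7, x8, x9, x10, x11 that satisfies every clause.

x1 = F, x2 = T, x3 = F, x4 = T, x5 = F, x6 = T, x7 = T, x8 = T, x9 = F, x10 = F, x11 = F

Unit propagation: (x2) forces x2 = True.
The clause (x4) is unit: x4 must be True.
The clause (x7) is unit: x7 must be True.
The clause (x6) is unit: x6 must be True.
(NOT x10) is a unit clause, so x10 = False.
The clause (NOT x9) is unit: x9 must be False.
The clause (NOT x1) is unit: x1 must be False.
Pure literal: x3 appears only negated; assign x3 = False.
x5 occurs only negated in the remaining clauses — set x5 = False.
Try x8 = True.
  then x11 is forced to False.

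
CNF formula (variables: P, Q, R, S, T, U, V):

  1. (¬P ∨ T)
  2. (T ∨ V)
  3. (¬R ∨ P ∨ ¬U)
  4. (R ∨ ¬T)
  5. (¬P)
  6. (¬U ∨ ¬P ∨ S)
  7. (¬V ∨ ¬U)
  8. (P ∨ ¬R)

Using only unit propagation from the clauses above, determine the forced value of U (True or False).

(¬P) stands alone — P = False.
(P ∨ ¬R) with P = False leaves only ¬R, so R = False.
In (¬T ∨ R), R is now false; ¬T must hold, so T = False.
From (V ∨ T) and T = False: V = True.
In (¬V ∨ ¬U), ¬V is now false; ¬U must hold, so U = False.

False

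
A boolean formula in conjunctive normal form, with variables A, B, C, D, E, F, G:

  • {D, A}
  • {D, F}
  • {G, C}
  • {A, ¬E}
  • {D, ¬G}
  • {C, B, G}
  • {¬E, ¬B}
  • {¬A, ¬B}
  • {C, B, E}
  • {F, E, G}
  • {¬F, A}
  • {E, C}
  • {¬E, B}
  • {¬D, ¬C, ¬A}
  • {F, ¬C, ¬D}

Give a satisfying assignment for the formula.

A = True, B = False, C = True, D = False, E = False, F = True, G = False

Try A = True.
  then B is forced to False.
  then E is forced to False.
  then C is forced to True.
  then D is forced to False.
  then F is forced to True.
  then G is forced to False.
Every clause has at least one true literal under this assignment.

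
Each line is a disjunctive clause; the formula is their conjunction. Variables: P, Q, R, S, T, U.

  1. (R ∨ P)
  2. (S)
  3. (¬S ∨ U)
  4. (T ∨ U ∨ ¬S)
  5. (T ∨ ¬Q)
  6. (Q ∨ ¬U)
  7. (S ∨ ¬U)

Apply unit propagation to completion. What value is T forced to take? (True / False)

(S) is a unit clause: S = True.
(¬S ∨ U) with S = True leaves only U, so U = True.
(Q ∨ ¬U) with U = True leaves only Q, so Q = True.
In (T ∨ ¬Q), ¬Q is now false; T must hold, so T = True.

True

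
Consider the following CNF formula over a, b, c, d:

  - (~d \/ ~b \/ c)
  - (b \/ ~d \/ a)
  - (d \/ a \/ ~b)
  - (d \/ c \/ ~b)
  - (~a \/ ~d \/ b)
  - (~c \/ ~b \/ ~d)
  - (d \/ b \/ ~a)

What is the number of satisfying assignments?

3

The models are:
  a=0 b=0 c=0 d=0
  a=0 b=0 c=1 d=0
  a=1 b=1 c=1 d=0
That's 3 in total.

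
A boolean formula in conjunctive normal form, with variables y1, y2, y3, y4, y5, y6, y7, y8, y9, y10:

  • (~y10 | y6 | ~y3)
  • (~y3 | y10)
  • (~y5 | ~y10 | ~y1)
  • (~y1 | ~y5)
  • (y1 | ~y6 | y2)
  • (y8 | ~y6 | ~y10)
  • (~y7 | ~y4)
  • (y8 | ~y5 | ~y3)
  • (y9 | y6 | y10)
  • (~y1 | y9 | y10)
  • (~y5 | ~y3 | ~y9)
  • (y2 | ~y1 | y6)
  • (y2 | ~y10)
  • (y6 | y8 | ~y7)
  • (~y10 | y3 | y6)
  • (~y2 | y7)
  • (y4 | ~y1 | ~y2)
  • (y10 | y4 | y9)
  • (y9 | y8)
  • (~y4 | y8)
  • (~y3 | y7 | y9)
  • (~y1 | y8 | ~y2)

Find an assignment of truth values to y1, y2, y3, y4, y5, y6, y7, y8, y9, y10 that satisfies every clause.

y1=False, y2=True, y3=False, y4=False, y5=True, y6=True, y7=True, y8=False, y9=True, y10=False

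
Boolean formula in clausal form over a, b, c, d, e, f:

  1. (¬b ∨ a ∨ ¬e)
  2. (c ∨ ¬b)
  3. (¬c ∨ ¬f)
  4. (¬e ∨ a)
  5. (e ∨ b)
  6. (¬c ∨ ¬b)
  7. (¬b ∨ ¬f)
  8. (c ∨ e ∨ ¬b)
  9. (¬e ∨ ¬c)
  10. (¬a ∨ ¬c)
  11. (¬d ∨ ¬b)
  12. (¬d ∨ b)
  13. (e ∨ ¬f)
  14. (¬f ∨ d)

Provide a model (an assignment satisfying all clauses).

a=True, b=False, c=False, d=False, e=True, f=False

Check each clause:
  1. (¬b ∨ ¬e ∨ a) — a is true.
  2. (c ∨ ¬b) — ¬b is true.
  3. (¬f ∨ ¬c) — ¬f is true.
  4. (¬e ∨ a) — a is true.
  5. (b ∨ e) — e is true.
  6. (¬c ∨ ¬b) — ¬c is true.
  7. (¬f ∨ ¬b) — ¬f is true.
  8. (¬b ∨ e ∨ c) — e is true.
  9. (¬e ∨ ¬c) — ¬c is true.
  10. (¬c ∨ ¬a) — ¬c is true.
  11. (¬d ∨ ¬b) — ¬d is true.
  12. (b ∨ ¬d) — ¬d is true.
  13. (e ∨ ¬f) — ¬f is true.
  14. (¬f ∨ d) — ¬f is true.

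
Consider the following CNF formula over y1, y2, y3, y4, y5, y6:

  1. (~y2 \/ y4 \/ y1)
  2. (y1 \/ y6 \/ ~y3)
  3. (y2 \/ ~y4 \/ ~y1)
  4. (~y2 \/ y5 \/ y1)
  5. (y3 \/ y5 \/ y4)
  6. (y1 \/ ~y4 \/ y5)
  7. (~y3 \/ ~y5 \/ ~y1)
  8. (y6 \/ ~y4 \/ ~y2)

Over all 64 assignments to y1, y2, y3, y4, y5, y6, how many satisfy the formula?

20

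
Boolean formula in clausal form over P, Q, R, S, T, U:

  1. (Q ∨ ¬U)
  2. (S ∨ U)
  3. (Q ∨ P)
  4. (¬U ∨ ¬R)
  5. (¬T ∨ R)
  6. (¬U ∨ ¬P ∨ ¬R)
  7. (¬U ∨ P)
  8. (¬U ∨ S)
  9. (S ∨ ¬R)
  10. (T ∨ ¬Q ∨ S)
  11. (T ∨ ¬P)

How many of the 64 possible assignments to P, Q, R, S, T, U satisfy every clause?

5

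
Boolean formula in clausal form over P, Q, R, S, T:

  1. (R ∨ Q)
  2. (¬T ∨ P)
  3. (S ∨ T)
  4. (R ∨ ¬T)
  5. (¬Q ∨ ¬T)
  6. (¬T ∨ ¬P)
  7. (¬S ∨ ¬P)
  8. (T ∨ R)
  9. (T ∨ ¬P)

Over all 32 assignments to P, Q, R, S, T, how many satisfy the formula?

2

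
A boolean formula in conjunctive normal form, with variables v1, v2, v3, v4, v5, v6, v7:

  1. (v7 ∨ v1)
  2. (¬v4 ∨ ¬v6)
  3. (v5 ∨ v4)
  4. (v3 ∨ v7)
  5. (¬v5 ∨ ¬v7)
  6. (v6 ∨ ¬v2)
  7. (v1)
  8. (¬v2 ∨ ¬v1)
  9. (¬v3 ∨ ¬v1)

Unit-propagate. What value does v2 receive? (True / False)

(v1) stands alone — v1 = True.
(¬v1 ∨ ¬v2): since v1 = True, the clause reduces to (¬v2). v2 = False.

False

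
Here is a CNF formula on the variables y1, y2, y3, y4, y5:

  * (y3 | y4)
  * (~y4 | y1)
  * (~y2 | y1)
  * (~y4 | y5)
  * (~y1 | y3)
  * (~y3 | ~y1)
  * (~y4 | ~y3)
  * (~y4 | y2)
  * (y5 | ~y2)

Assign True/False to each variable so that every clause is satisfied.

y1=False, y2=False, y3=True, y4=False, y5=False

Try y1 = False.
  then y4 is forced to False.
  then y3 is forced to True.
  then y2 is forced to False.
y5 is now unconstrained; take y5 = False.
Every clause has at least one true literal under this assignment.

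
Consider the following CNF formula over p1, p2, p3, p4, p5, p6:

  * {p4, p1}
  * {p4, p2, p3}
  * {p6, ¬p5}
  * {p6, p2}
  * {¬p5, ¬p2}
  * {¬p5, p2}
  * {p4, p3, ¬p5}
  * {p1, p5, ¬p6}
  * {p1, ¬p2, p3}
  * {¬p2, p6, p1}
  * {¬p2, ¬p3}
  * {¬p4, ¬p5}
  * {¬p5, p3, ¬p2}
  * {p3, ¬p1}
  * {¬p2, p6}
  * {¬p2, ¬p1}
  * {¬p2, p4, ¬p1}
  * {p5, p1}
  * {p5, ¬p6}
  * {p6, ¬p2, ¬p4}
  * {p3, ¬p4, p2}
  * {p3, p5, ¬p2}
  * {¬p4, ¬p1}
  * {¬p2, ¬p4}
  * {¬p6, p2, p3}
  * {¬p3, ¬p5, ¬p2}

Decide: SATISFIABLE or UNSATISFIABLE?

p2 = True:
  propagation gives p5=False, p3=False; an empty clause results — contradiction.
p2 = False:
  propagation gives p6=True, p5=False; an empty clause results — contradiction.
Every branch closes, so no satisfying assignment exists.

UNSATISFIABLE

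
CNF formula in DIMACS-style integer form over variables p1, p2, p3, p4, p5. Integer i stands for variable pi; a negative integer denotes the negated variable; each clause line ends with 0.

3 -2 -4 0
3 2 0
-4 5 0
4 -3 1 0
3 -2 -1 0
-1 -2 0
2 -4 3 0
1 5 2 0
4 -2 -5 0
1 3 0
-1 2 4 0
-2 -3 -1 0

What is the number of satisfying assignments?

3

The models are:
  p1=0 p2=0 p3=1 p4=1 p5=1
  p1=0 p2=1 p3=1 p4=1 p5=1
  p1=1 p2=0 p3=1 p4=1 p5=1
Count: 3.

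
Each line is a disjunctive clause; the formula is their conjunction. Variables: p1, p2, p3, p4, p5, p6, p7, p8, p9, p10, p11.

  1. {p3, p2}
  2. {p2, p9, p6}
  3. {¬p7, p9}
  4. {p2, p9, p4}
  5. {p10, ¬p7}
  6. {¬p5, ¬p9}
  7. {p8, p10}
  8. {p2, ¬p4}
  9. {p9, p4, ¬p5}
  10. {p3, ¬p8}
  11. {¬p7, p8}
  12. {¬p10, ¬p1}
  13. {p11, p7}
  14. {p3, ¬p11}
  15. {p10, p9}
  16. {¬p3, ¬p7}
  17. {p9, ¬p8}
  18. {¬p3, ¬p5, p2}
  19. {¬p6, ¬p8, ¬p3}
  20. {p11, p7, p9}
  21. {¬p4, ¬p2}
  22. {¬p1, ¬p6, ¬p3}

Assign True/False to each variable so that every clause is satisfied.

p1 occurs only negated in the remaining clauses — set p1 = False.
Pure literal: p5 appears only negated; assign p5 = False.
Set p2 = False and propagate.
  then p3 is forced to True.
  then p4 is forced to False.
  then p9 is forced to True.
  then p7 is forced to False.
  then p11 is forced to True.
Branch on p6: take p6 = False.
Set p8 = False and propagate.
  then p10 is forced to True.

p1=False  p2=False  p3=True  p4=False  p5=False  p6=False  p7=False  p8=False  p9=True  p10=True  p11=True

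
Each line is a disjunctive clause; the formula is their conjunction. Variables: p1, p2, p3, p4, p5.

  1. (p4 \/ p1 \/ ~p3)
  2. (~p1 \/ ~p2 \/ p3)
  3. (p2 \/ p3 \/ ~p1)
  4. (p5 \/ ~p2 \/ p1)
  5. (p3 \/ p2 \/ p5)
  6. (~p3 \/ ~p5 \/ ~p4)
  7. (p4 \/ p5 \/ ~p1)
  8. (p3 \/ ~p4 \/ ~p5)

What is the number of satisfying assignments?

The models are:
  p1=F p2=F p3=F p4=F p5=T
  p1=F p2=F p3=T p4=T p5=F
  p1=F p2=T p3=F p4=F p5=T
  p1=T p2=F p3=T p4=F p5=T
  p1=T p2=F p3=T p4=T p5=F
  p1=T p2=T p3=T p4=F p5=T
  p1=T p2=T p3=T p4=T p5=F
That's 7 in total.

7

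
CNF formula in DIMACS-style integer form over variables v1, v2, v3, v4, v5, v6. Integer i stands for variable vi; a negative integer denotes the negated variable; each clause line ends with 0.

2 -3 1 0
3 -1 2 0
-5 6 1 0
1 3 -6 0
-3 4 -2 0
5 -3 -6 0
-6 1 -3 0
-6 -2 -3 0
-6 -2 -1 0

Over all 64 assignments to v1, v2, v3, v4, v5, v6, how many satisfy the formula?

Case analysis on v3 and v1:
  v3=T, v1=T: 8 of the 16 assignments to (v2,v4,v5,v6) work.
  v3=T, v1=F: remaining (v2,v4,v5,v6) ∈ {(T,T,F,F)} — 1.
  v3=F, v1=T: remaining (v2,v4,v5,v6) ∈ {(T,F,F,F); (T,F,T,F); (T,T,F,F); (T,T,T,F)} — 4.
  v3=F, v1=F: remaining (v2,v4,v5,v6) ∈ {(F,F,F,F); (F,T,F,F); (T,F,F,F); (T,T,F,F)} — 4.
Total: 8 + 1 + 4 + 4 = 17.

17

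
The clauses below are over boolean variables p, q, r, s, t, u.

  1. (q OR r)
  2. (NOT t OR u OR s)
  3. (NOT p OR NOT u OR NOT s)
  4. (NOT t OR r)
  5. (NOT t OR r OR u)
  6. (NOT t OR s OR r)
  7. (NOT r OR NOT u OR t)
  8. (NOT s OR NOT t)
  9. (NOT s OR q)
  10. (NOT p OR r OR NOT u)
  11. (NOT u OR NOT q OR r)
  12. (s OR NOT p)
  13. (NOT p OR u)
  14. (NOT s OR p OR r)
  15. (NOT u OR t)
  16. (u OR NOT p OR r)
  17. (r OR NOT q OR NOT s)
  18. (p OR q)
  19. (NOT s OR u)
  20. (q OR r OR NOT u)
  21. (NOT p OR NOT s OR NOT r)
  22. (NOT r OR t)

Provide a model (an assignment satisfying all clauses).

p=False, q=True, r=True, s=False, t=True, u=True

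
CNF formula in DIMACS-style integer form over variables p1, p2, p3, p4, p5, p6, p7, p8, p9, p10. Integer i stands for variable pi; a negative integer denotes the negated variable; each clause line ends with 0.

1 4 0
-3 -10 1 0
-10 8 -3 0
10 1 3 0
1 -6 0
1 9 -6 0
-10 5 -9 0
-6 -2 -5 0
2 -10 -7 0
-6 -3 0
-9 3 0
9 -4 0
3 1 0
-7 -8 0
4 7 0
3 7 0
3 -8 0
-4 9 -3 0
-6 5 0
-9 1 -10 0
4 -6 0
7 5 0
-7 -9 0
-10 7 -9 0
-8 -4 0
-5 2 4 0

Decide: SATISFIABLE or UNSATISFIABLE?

SATISFIABLE

p1 occurs only positively in the remaining clauses — set p1 = True.
p6 occurs only negated in the remaining clauses — set p6 = False.
Set p2 = True and propagate.
For the remaining variables, p3 = False, p4 = False, p5 = False, p7 = True, p8 = False, p9 = False, p10 = False works.
So p1=True, p2=True, p3=False, p4=False, p5=False, p6=False, p7=True, p8=False, p9=False, p10=False is a satisfying assignment.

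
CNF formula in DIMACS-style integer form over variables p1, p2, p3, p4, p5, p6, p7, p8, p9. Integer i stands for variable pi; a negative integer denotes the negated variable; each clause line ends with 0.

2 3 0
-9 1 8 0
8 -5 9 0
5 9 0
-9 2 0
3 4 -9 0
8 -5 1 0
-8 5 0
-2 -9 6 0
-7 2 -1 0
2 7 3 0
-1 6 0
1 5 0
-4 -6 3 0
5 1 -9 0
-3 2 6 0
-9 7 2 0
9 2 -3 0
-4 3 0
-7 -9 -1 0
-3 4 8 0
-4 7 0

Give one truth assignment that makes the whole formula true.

Try p1 = True.
  then p6 is forced to True.
Branch on p2: take p2 = True.
Set p3 = True and propagate.
For the remaining variables, p4 = False, p5 = True, p7 = False, p8 = True, p9 = True works.

p1=True, p2=True, p3=True, p4=False, p5=True, p6=True, p7=False, p8=True, p9=True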